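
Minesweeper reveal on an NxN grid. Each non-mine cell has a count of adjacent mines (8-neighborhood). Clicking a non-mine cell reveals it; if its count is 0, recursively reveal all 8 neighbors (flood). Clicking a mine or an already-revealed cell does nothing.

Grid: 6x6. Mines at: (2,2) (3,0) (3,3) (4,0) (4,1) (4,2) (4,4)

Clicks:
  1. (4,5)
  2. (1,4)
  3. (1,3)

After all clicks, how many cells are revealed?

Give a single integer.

Answer: 20

Derivation:
Click 1 (4,5) count=1: revealed 1 new [(4,5)] -> total=1
Click 2 (1,4) count=0: revealed 19 new [(0,0) (0,1) (0,2) (0,3) (0,4) (0,5) (1,0) (1,1) (1,2) (1,3) (1,4) (1,5) (2,0) (2,1) (2,3) (2,4) (2,5) (3,4) (3,5)] -> total=20
Click 3 (1,3) count=1: revealed 0 new [(none)] -> total=20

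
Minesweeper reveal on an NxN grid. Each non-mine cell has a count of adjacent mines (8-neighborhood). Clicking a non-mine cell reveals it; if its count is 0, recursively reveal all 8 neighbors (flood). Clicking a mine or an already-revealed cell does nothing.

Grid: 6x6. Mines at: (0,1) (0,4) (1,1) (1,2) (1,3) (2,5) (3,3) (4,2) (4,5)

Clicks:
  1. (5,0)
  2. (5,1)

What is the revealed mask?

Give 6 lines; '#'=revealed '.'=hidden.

Answer: ......
......
##....
##....
##....
##....

Derivation:
Click 1 (5,0) count=0: revealed 8 new [(2,0) (2,1) (3,0) (3,1) (4,0) (4,1) (5,0) (5,1)] -> total=8
Click 2 (5,1) count=1: revealed 0 new [(none)] -> total=8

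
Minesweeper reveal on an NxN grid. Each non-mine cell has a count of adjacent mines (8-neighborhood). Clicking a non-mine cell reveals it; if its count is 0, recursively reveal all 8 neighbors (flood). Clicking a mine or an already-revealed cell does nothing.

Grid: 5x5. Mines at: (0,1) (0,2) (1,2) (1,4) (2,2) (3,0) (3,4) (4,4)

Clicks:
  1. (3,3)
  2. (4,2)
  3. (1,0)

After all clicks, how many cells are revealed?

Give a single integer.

Answer: 7

Derivation:
Click 1 (3,3) count=3: revealed 1 new [(3,3)] -> total=1
Click 2 (4,2) count=0: revealed 5 new [(3,1) (3,2) (4,1) (4,2) (4,3)] -> total=6
Click 3 (1,0) count=1: revealed 1 new [(1,0)] -> total=7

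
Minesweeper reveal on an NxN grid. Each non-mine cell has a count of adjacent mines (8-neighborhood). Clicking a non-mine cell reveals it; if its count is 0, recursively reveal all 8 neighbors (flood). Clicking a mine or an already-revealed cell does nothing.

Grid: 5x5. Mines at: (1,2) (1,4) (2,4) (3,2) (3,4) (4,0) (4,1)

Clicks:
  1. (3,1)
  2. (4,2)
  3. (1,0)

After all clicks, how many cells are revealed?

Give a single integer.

Click 1 (3,1) count=3: revealed 1 new [(3,1)] -> total=1
Click 2 (4,2) count=2: revealed 1 new [(4,2)] -> total=2
Click 3 (1,0) count=0: revealed 7 new [(0,0) (0,1) (1,0) (1,1) (2,0) (2,1) (3,0)] -> total=9

Answer: 9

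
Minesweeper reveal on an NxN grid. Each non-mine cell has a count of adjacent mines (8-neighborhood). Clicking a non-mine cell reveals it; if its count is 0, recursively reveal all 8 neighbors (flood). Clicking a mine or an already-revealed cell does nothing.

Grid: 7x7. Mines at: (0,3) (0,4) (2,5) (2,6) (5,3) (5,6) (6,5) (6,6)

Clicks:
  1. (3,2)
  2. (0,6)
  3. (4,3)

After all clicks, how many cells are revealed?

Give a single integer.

Click 1 (3,2) count=0: revealed 29 new [(0,0) (0,1) (0,2) (1,0) (1,1) (1,2) (1,3) (1,4) (2,0) (2,1) (2,2) (2,3) (2,4) (3,0) (3,1) (3,2) (3,3) (3,4) (4,0) (4,1) (4,2) (4,3) (4,4) (5,0) (5,1) (5,2) (6,0) (6,1) (6,2)] -> total=29
Click 2 (0,6) count=0: revealed 4 new [(0,5) (0,6) (1,5) (1,6)] -> total=33
Click 3 (4,3) count=1: revealed 0 new [(none)] -> total=33

Answer: 33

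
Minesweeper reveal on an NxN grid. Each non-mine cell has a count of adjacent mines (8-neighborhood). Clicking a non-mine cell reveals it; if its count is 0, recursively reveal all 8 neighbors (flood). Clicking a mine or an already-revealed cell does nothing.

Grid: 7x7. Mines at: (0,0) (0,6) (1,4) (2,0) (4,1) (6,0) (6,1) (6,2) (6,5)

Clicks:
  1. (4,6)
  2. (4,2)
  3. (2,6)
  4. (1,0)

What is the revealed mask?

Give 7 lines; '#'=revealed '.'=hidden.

Click 1 (4,6) count=0: revealed 30 new [(0,1) (0,2) (0,3) (1,1) (1,2) (1,3) (1,5) (1,6) (2,1) (2,2) (2,3) (2,4) (2,5) (2,6) (3,1) (3,2) (3,3) (3,4) (3,5) (3,6) (4,2) (4,3) (4,4) (4,5) (4,6) (5,2) (5,3) (5,4) (5,5) (5,6)] -> total=30
Click 2 (4,2) count=1: revealed 0 new [(none)] -> total=30
Click 3 (2,6) count=0: revealed 0 new [(none)] -> total=30
Click 4 (1,0) count=2: revealed 1 new [(1,0)] -> total=31

Answer: .###...
####.##
.######
.######
..#####
..#####
.......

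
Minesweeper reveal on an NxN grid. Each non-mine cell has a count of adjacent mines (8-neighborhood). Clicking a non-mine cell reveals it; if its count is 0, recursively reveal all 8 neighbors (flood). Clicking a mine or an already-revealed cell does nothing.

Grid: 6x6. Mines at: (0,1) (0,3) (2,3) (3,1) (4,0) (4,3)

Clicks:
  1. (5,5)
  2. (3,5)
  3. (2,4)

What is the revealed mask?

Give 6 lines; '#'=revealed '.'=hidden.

Click 1 (5,5) count=0: revealed 12 new [(0,4) (0,5) (1,4) (1,5) (2,4) (2,5) (3,4) (3,5) (4,4) (4,5) (5,4) (5,5)] -> total=12
Click 2 (3,5) count=0: revealed 0 new [(none)] -> total=12
Click 3 (2,4) count=1: revealed 0 new [(none)] -> total=12

Answer: ....##
....##
....##
....##
....##
....##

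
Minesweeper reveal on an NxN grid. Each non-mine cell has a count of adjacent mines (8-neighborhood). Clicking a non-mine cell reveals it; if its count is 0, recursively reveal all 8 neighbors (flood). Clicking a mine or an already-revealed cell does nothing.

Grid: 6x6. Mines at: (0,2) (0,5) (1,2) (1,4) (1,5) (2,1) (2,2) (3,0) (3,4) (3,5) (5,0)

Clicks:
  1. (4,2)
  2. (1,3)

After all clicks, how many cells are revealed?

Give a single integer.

Click 1 (4,2) count=0: revealed 13 new [(3,1) (3,2) (3,3) (4,1) (4,2) (4,3) (4,4) (4,5) (5,1) (5,2) (5,3) (5,4) (5,5)] -> total=13
Click 2 (1,3) count=4: revealed 1 new [(1,3)] -> total=14

Answer: 14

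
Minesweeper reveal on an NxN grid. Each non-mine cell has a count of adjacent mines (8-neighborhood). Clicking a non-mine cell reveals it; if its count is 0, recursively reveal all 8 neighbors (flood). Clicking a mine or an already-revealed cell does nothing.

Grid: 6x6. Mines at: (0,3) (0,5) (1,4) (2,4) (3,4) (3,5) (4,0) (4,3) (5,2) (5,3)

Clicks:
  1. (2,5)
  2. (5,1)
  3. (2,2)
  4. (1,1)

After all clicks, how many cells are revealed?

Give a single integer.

Click 1 (2,5) count=4: revealed 1 new [(2,5)] -> total=1
Click 2 (5,1) count=2: revealed 1 new [(5,1)] -> total=2
Click 3 (2,2) count=0: revealed 15 new [(0,0) (0,1) (0,2) (1,0) (1,1) (1,2) (1,3) (2,0) (2,1) (2,2) (2,3) (3,0) (3,1) (3,2) (3,3)] -> total=17
Click 4 (1,1) count=0: revealed 0 new [(none)] -> total=17

Answer: 17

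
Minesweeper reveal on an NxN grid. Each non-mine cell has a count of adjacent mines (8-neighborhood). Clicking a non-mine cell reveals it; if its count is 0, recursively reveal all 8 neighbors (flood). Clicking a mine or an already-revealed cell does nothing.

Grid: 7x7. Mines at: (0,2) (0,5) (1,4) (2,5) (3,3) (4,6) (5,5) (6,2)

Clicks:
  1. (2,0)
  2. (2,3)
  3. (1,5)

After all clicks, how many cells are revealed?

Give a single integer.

Click 1 (2,0) count=0: revealed 19 new [(0,0) (0,1) (1,0) (1,1) (1,2) (2,0) (2,1) (2,2) (3,0) (3,1) (3,2) (4,0) (4,1) (4,2) (5,0) (5,1) (5,2) (6,0) (6,1)] -> total=19
Click 2 (2,3) count=2: revealed 1 new [(2,3)] -> total=20
Click 3 (1,5) count=3: revealed 1 new [(1,5)] -> total=21

Answer: 21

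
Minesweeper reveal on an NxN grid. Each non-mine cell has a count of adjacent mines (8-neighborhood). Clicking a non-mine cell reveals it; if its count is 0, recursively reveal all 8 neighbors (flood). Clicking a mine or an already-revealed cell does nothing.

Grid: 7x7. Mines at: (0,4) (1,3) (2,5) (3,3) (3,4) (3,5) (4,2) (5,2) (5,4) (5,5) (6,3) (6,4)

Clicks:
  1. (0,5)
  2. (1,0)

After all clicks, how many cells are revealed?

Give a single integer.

Click 1 (0,5) count=1: revealed 1 new [(0,5)] -> total=1
Click 2 (1,0) count=0: revealed 18 new [(0,0) (0,1) (0,2) (1,0) (1,1) (1,2) (2,0) (2,1) (2,2) (3,0) (3,1) (3,2) (4,0) (4,1) (5,0) (5,1) (6,0) (6,1)] -> total=19

Answer: 19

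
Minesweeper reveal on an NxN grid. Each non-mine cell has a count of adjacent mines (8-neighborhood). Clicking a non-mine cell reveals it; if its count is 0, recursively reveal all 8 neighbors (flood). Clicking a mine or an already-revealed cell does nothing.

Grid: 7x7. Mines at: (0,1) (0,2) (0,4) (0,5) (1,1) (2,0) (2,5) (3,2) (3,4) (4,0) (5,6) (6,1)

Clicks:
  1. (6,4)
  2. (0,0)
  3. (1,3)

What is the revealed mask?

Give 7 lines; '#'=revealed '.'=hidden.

Answer: #......
...#...
.......
.......
..####.
..####.
..####.

Derivation:
Click 1 (6,4) count=0: revealed 12 new [(4,2) (4,3) (4,4) (4,5) (5,2) (5,3) (5,4) (5,5) (6,2) (6,3) (6,4) (6,5)] -> total=12
Click 2 (0,0) count=2: revealed 1 new [(0,0)] -> total=13
Click 3 (1,3) count=2: revealed 1 new [(1,3)] -> total=14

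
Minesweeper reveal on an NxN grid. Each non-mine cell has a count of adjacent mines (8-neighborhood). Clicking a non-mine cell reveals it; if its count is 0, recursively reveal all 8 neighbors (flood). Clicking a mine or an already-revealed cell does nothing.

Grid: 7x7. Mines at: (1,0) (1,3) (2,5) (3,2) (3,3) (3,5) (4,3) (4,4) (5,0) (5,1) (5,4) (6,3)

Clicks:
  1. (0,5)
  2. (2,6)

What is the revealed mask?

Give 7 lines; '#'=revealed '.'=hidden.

Click 1 (0,5) count=0: revealed 6 new [(0,4) (0,5) (0,6) (1,4) (1,5) (1,6)] -> total=6
Click 2 (2,6) count=2: revealed 1 new [(2,6)] -> total=7

Answer: ....###
....###
......#
.......
.......
.......
.......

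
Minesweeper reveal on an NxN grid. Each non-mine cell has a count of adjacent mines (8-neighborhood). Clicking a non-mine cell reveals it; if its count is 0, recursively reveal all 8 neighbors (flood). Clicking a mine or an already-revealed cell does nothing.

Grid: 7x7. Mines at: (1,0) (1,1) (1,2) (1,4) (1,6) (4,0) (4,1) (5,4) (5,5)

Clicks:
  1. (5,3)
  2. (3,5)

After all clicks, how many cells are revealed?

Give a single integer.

Click 1 (5,3) count=1: revealed 1 new [(5,3)] -> total=1
Click 2 (3,5) count=0: revealed 15 new [(2,2) (2,3) (2,4) (2,5) (2,6) (3,2) (3,3) (3,4) (3,5) (3,6) (4,2) (4,3) (4,4) (4,5) (4,6)] -> total=16

Answer: 16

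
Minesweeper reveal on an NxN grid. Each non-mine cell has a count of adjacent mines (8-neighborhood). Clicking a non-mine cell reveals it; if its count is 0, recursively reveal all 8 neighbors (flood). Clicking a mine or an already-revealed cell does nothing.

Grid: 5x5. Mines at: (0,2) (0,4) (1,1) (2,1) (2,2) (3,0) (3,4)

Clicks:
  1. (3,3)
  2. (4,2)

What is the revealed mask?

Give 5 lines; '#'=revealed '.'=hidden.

Click 1 (3,3) count=2: revealed 1 new [(3,3)] -> total=1
Click 2 (4,2) count=0: revealed 5 new [(3,1) (3,2) (4,1) (4,2) (4,3)] -> total=6

Answer: .....
.....
.....
.###.
.###.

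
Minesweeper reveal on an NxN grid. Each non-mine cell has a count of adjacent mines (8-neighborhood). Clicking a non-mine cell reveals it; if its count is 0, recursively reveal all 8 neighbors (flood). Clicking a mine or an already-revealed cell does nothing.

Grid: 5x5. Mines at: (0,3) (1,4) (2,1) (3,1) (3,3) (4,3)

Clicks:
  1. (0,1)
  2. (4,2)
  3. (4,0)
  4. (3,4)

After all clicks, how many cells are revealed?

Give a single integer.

Answer: 9

Derivation:
Click 1 (0,1) count=0: revealed 6 new [(0,0) (0,1) (0,2) (1,0) (1,1) (1,2)] -> total=6
Click 2 (4,2) count=3: revealed 1 new [(4,2)] -> total=7
Click 3 (4,0) count=1: revealed 1 new [(4,0)] -> total=8
Click 4 (3,4) count=2: revealed 1 new [(3,4)] -> total=9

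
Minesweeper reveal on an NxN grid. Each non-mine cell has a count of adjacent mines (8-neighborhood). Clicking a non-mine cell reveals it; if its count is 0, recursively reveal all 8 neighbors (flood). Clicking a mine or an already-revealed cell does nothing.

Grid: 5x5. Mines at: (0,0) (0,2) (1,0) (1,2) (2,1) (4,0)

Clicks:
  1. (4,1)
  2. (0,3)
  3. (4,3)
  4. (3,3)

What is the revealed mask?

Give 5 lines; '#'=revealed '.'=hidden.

Click 1 (4,1) count=1: revealed 1 new [(4,1)] -> total=1
Click 2 (0,3) count=2: revealed 1 new [(0,3)] -> total=2
Click 3 (4,3) count=0: revealed 13 new [(0,4) (1,3) (1,4) (2,2) (2,3) (2,4) (3,1) (3,2) (3,3) (3,4) (4,2) (4,3) (4,4)] -> total=15
Click 4 (3,3) count=0: revealed 0 new [(none)] -> total=15

Answer: ...##
...##
..###
.####
.####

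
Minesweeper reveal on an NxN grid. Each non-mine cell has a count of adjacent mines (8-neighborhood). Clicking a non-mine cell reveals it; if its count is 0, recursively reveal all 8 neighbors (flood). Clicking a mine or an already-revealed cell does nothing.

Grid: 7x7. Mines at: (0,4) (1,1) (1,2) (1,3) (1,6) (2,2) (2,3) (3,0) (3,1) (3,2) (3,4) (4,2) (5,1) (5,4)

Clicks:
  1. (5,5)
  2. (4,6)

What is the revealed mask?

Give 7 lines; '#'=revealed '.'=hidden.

Answer: .......
.......
.....##
.....##
.....##
.....##
.....##

Derivation:
Click 1 (5,5) count=1: revealed 1 new [(5,5)] -> total=1
Click 2 (4,6) count=0: revealed 9 new [(2,5) (2,6) (3,5) (3,6) (4,5) (4,6) (5,6) (6,5) (6,6)] -> total=10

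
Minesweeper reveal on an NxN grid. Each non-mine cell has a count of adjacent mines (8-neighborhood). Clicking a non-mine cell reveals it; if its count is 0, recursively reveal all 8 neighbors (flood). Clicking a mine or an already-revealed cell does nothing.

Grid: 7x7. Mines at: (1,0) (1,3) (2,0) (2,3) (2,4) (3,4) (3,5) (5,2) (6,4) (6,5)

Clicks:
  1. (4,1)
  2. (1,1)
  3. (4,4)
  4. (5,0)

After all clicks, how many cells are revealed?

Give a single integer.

Answer: 10

Derivation:
Click 1 (4,1) count=1: revealed 1 new [(4,1)] -> total=1
Click 2 (1,1) count=2: revealed 1 new [(1,1)] -> total=2
Click 3 (4,4) count=2: revealed 1 new [(4,4)] -> total=3
Click 4 (5,0) count=0: revealed 7 new [(3,0) (3,1) (4,0) (5,0) (5,1) (6,0) (6,1)] -> total=10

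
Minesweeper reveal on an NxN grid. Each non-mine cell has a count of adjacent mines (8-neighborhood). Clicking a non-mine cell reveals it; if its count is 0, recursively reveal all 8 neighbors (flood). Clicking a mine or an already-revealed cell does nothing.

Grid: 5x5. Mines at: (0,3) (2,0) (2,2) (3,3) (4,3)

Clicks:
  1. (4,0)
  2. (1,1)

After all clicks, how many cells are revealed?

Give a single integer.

Answer: 7

Derivation:
Click 1 (4,0) count=0: revealed 6 new [(3,0) (3,1) (3,2) (4,0) (4,1) (4,2)] -> total=6
Click 2 (1,1) count=2: revealed 1 new [(1,1)] -> total=7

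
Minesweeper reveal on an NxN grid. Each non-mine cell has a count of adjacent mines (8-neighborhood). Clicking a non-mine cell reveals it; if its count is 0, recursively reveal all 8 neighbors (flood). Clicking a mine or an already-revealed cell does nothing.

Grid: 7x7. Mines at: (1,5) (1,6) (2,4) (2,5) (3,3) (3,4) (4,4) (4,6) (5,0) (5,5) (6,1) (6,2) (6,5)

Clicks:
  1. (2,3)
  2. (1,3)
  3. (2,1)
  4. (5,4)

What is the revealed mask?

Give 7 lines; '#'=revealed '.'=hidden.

Answer: #####..
#####..
####...
###....
###....
....#..
.......

Derivation:
Click 1 (2,3) count=3: revealed 1 new [(2,3)] -> total=1
Click 2 (1,3) count=1: revealed 1 new [(1,3)] -> total=2
Click 3 (2,1) count=0: revealed 18 new [(0,0) (0,1) (0,2) (0,3) (0,4) (1,0) (1,1) (1,2) (1,4) (2,0) (2,1) (2,2) (3,0) (3,1) (3,2) (4,0) (4,1) (4,2)] -> total=20
Click 4 (5,4) count=3: revealed 1 new [(5,4)] -> total=21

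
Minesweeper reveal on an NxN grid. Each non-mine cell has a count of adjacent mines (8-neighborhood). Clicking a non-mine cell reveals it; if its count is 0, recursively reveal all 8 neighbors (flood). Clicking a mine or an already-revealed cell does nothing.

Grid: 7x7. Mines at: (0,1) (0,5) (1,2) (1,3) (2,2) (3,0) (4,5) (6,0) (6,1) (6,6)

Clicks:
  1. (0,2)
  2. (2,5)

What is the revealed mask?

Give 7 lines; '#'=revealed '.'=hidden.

Answer: ..#....
....###
....###
....###
.......
.......
.......

Derivation:
Click 1 (0,2) count=3: revealed 1 new [(0,2)] -> total=1
Click 2 (2,5) count=0: revealed 9 new [(1,4) (1,5) (1,6) (2,4) (2,5) (2,6) (3,4) (3,5) (3,6)] -> total=10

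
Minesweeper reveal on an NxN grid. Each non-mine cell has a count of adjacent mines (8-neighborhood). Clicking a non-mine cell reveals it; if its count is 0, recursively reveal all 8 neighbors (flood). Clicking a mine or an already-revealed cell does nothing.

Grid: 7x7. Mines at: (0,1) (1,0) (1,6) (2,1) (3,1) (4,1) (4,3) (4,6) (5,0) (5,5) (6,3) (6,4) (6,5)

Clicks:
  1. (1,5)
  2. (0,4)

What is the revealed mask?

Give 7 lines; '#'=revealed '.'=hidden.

Click 1 (1,5) count=1: revealed 1 new [(1,5)] -> total=1
Click 2 (0,4) count=0: revealed 15 new [(0,2) (0,3) (0,4) (0,5) (1,2) (1,3) (1,4) (2,2) (2,3) (2,4) (2,5) (3,2) (3,3) (3,4) (3,5)] -> total=16

Answer: ..####.
..####.
..####.
..####.
.......
.......
.......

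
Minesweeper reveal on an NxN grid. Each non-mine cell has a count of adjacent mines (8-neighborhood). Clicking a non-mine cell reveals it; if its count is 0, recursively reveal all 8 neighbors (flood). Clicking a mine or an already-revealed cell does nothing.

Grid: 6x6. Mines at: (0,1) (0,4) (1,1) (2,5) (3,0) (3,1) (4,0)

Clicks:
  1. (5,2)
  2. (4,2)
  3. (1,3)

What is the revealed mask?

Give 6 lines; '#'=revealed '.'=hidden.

Answer: ......
..###.
..###.
..####
.#####
.#####

Derivation:
Click 1 (5,2) count=0: revealed 20 new [(1,2) (1,3) (1,4) (2,2) (2,3) (2,4) (3,2) (3,3) (3,4) (3,5) (4,1) (4,2) (4,3) (4,4) (4,5) (5,1) (5,2) (5,3) (5,4) (5,5)] -> total=20
Click 2 (4,2) count=1: revealed 0 new [(none)] -> total=20
Click 3 (1,3) count=1: revealed 0 new [(none)] -> total=20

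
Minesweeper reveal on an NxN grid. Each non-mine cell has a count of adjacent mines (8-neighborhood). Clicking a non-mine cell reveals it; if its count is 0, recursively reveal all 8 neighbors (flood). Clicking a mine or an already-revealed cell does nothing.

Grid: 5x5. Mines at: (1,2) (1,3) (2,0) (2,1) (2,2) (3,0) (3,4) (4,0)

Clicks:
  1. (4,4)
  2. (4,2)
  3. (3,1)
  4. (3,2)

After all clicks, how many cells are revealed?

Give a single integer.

Answer: 7

Derivation:
Click 1 (4,4) count=1: revealed 1 new [(4,4)] -> total=1
Click 2 (4,2) count=0: revealed 6 new [(3,1) (3,2) (3,3) (4,1) (4,2) (4,3)] -> total=7
Click 3 (3,1) count=5: revealed 0 new [(none)] -> total=7
Click 4 (3,2) count=2: revealed 0 new [(none)] -> total=7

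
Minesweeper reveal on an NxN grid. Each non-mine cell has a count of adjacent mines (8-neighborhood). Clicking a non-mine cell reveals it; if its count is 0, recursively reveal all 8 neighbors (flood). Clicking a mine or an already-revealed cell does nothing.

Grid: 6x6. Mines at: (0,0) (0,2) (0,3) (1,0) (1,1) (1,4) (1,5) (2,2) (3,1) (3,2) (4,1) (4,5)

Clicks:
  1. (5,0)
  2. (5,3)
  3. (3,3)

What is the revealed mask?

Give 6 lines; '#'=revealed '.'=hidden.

Answer: ......
......
......
...#..
..###.
#.###.

Derivation:
Click 1 (5,0) count=1: revealed 1 new [(5,0)] -> total=1
Click 2 (5,3) count=0: revealed 6 new [(4,2) (4,3) (4,4) (5,2) (5,3) (5,4)] -> total=7
Click 3 (3,3) count=2: revealed 1 new [(3,3)] -> total=8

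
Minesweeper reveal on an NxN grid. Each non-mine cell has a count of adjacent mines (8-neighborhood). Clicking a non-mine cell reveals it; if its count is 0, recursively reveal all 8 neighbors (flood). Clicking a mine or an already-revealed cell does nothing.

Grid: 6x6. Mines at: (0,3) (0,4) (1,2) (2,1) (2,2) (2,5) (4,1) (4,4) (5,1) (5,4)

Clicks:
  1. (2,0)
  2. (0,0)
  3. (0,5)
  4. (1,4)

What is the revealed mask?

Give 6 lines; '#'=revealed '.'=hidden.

Answer: ##...#
##..#.
#.....
......
......
......

Derivation:
Click 1 (2,0) count=1: revealed 1 new [(2,0)] -> total=1
Click 2 (0,0) count=0: revealed 4 new [(0,0) (0,1) (1,0) (1,1)] -> total=5
Click 3 (0,5) count=1: revealed 1 new [(0,5)] -> total=6
Click 4 (1,4) count=3: revealed 1 new [(1,4)] -> total=7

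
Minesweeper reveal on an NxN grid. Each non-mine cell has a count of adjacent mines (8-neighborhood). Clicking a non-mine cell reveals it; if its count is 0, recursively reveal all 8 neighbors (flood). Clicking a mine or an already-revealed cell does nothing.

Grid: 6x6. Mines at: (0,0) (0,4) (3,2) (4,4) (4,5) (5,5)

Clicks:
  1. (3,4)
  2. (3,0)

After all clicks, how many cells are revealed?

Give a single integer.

Answer: 15

Derivation:
Click 1 (3,4) count=2: revealed 1 new [(3,4)] -> total=1
Click 2 (3,0) count=0: revealed 14 new [(1,0) (1,1) (2,0) (2,1) (3,0) (3,1) (4,0) (4,1) (4,2) (4,3) (5,0) (5,1) (5,2) (5,3)] -> total=15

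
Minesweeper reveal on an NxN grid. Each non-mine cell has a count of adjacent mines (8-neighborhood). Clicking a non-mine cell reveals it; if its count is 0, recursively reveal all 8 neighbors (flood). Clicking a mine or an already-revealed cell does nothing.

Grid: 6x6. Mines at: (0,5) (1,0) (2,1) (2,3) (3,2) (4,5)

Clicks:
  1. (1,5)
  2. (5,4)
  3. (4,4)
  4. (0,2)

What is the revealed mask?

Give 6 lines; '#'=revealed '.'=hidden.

Click 1 (1,5) count=1: revealed 1 new [(1,5)] -> total=1
Click 2 (5,4) count=1: revealed 1 new [(5,4)] -> total=2
Click 3 (4,4) count=1: revealed 1 new [(4,4)] -> total=3
Click 4 (0,2) count=0: revealed 8 new [(0,1) (0,2) (0,3) (0,4) (1,1) (1,2) (1,3) (1,4)] -> total=11

Answer: .####.
.#####
......
......
....#.
....#.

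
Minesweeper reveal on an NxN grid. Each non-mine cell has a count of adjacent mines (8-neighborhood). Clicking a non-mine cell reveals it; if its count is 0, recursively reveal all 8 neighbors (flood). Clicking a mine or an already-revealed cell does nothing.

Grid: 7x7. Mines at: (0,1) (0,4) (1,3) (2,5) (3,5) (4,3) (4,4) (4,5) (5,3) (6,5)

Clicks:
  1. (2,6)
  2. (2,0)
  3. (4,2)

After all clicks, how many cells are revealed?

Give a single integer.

Answer: 19

Derivation:
Click 1 (2,6) count=2: revealed 1 new [(2,6)] -> total=1
Click 2 (2,0) count=0: revealed 18 new [(1,0) (1,1) (1,2) (2,0) (2,1) (2,2) (3,0) (3,1) (3,2) (4,0) (4,1) (4,2) (5,0) (5,1) (5,2) (6,0) (6,1) (6,2)] -> total=19
Click 3 (4,2) count=2: revealed 0 new [(none)] -> total=19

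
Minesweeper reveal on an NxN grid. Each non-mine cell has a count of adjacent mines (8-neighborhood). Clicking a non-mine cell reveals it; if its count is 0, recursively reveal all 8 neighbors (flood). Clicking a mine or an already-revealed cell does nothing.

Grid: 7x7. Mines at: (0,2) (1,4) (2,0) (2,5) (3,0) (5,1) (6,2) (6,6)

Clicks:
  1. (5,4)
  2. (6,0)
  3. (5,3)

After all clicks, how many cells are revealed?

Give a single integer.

Click 1 (5,4) count=0: revealed 27 new [(1,1) (1,2) (1,3) (2,1) (2,2) (2,3) (2,4) (3,1) (3,2) (3,3) (3,4) (3,5) (3,6) (4,1) (4,2) (4,3) (4,4) (4,5) (4,6) (5,2) (5,3) (5,4) (5,5) (5,6) (6,3) (6,4) (6,5)] -> total=27
Click 2 (6,0) count=1: revealed 1 new [(6,0)] -> total=28
Click 3 (5,3) count=1: revealed 0 new [(none)] -> total=28

Answer: 28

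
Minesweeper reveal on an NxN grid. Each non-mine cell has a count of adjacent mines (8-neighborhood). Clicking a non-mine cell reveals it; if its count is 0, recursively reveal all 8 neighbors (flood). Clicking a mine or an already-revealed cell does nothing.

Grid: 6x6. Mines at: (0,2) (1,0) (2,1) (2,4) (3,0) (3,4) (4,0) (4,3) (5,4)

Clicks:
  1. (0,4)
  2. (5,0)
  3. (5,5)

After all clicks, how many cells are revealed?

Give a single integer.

Click 1 (0,4) count=0: revealed 6 new [(0,3) (0,4) (0,5) (1,3) (1,4) (1,5)] -> total=6
Click 2 (5,0) count=1: revealed 1 new [(5,0)] -> total=7
Click 3 (5,5) count=1: revealed 1 new [(5,5)] -> total=8

Answer: 8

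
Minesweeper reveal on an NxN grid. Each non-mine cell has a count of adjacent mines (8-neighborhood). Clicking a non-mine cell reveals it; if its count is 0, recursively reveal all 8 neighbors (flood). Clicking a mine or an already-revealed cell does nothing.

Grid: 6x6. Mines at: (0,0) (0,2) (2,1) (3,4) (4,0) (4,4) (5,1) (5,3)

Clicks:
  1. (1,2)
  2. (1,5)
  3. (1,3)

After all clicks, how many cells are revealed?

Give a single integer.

Answer: 10

Derivation:
Click 1 (1,2) count=2: revealed 1 new [(1,2)] -> total=1
Click 2 (1,5) count=0: revealed 9 new [(0,3) (0,4) (0,5) (1,3) (1,4) (1,5) (2,3) (2,4) (2,5)] -> total=10
Click 3 (1,3) count=1: revealed 0 new [(none)] -> total=10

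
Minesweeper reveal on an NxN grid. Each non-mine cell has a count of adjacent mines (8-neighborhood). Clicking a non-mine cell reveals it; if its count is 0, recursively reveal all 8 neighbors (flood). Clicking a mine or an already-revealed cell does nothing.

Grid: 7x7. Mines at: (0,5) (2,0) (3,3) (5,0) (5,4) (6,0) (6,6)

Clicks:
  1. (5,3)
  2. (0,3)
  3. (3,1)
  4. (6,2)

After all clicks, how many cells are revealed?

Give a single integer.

Click 1 (5,3) count=1: revealed 1 new [(5,3)] -> total=1
Click 2 (0,3) count=0: revealed 14 new [(0,0) (0,1) (0,2) (0,3) (0,4) (1,0) (1,1) (1,2) (1,3) (1,4) (2,1) (2,2) (2,3) (2,4)] -> total=15
Click 3 (3,1) count=1: revealed 1 new [(3,1)] -> total=16
Click 4 (6,2) count=0: revealed 8 new [(4,1) (4,2) (4,3) (5,1) (5,2) (6,1) (6,2) (6,3)] -> total=24

Answer: 24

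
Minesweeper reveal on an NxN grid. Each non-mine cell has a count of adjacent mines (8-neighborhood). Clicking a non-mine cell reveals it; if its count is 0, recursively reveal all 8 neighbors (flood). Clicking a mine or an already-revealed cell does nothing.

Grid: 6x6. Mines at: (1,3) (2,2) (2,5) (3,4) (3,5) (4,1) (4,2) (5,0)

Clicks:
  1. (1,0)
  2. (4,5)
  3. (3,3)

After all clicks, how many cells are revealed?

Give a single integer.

Answer: 12

Derivation:
Click 1 (1,0) count=0: revealed 10 new [(0,0) (0,1) (0,2) (1,0) (1,1) (1,2) (2,0) (2,1) (3,0) (3,1)] -> total=10
Click 2 (4,5) count=2: revealed 1 new [(4,5)] -> total=11
Click 3 (3,3) count=3: revealed 1 new [(3,3)] -> total=12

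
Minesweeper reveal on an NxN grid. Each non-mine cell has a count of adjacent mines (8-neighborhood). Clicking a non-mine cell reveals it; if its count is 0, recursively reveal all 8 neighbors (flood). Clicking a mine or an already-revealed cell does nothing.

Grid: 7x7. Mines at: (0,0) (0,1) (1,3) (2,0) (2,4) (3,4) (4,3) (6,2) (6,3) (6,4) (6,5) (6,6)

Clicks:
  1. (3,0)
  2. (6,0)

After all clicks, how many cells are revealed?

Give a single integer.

Answer: 11

Derivation:
Click 1 (3,0) count=1: revealed 1 new [(3,0)] -> total=1
Click 2 (6,0) count=0: revealed 10 new [(3,1) (3,2) (4,0) (4,1) (4,2) (5,0) (5,1) (5,2) (6,0) (6,1)] -> total=11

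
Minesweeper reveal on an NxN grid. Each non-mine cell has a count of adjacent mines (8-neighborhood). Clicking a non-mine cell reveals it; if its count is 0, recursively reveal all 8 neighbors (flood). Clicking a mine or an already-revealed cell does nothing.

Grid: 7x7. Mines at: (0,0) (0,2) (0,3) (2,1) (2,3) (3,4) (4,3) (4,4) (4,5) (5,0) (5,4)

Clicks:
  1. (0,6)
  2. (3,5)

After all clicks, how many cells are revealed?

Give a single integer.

Answer: 11

Derivation:
Click 1 (0,6) count=0: revealed 11 new [(0,4) (0,5) (0,6) (1,4) (1,5) (1,6) (2,4) (2,5) (2,6) (3,5) (3,6)] -> total=11
Click 2 (3,5) count=3: revealed 0 new [(none)] -> total=11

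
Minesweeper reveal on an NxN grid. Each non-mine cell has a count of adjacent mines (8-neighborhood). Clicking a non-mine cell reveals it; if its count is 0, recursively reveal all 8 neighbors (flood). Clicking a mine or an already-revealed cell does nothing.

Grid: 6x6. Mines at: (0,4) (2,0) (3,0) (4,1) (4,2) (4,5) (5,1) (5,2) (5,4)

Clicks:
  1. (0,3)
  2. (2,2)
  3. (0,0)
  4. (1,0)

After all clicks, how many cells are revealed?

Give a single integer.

Answer: 20

Derivation:
Click 1 (0,3) count=1: revealed 1 new [(0,3)] -> total=1
Click 2 (2,2) count=0: revealed 19 new [(0,0) (0,1) (0,2) (1,0) (1,1) (1,2) (1,3) (1,4) (1,5) (2,1) (2,2) (2,3) (2,4) (2,5) (3,1) (3,2) (3,3) (3,4) (3,5)] -> total=20
Click 3 (0,0) count=0: revealed 0 new [(none)] -> total=20
Click 4 (1,0) count=1: revealed 0 new [(none)] -> total=20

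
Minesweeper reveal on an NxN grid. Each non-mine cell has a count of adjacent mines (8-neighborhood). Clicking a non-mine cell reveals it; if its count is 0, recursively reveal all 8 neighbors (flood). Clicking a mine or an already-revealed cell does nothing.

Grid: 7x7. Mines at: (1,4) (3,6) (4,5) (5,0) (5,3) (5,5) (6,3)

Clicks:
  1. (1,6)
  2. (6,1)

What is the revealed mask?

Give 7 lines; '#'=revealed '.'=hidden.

Click 1 (1,6) count=0: revealed 6 new [(0,5) (0,6) (1,5) (1,6) (2,5) (2,6)] -> total=6
Click 2 (6,1) count=1: revealed 1 new [(6,1)] -> total=7

Answer: .....##
.....##
.....##
.......
.......
.......
.#.....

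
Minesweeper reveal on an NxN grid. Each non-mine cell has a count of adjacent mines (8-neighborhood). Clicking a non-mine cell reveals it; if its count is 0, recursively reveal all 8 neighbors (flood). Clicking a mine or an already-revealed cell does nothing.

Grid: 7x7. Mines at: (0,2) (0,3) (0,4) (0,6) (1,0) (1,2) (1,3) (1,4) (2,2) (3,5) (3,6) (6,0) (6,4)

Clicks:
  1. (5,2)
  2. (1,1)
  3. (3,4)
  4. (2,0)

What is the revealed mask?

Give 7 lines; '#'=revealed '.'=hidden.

Answer: .......
.#.....
##.....
#####..
#####..
#####..
.###...

Derivation:
Click 1 (5,2) count=0: revealed 20 new [(2,0) (2,1) (3,0) (3,1) (3,2) (3,3) (3,4) (4,0) (4,1) (4,2) (4,3) (4,4) (5,0) (5,1) (5,2) (5,3) (5,4) (6,1) (6,2) (6,3)] -> total=20
Click 2 (1,1) count=4: revealed 1 new [(1,1)] -> total=21
Click 3 (3,4) count=1: revealed 0 new [(none)] -> total=21
Click 4 (2,0) count=1: revealed 0 new [(none)] -> total=21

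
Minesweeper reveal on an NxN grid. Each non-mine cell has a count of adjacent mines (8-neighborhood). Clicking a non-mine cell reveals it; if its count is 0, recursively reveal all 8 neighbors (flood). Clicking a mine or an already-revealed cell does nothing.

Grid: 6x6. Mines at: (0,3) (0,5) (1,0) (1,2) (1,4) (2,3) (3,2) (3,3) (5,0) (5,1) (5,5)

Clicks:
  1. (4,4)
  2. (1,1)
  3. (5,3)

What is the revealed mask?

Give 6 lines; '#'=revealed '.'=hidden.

Answer: ......
.#....
......
......
..###.
..###.

Derivation:
Click 1 (4,4) count=2: revealed 1 new [(4,4)] -> total=1
Click 2 (1,1) count=2: revealed 1 new [(1,1)] -> total=2
Click 3 (5,3) count=0: revealed 5 new [(4,2) (4,3) (5,2) (5,3) (5,4)] -> total=7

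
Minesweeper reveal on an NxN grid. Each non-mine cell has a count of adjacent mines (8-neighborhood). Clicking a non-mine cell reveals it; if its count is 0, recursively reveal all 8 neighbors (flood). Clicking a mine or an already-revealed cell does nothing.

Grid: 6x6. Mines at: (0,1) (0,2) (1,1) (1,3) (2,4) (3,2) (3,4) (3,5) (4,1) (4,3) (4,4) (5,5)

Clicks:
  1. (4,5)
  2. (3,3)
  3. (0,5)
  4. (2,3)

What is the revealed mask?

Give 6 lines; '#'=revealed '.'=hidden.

Answer: ....##
....##
...#..
...#..
.....#
......

Derivation:
Click 1 (4,5) count=4: revealed 1 new [(4,5)] -> total=1
Click 2 (3,3) count=5: revealed 1 new [(3,3)] -> total=2
Click 3 (0,5) count=0: revealed 4 new [(0,4) (0,5) (1,4) (1,5)] -> total=6
Click 4 (2,3) count=4: revealed 1 new [(2,3)] -> total=7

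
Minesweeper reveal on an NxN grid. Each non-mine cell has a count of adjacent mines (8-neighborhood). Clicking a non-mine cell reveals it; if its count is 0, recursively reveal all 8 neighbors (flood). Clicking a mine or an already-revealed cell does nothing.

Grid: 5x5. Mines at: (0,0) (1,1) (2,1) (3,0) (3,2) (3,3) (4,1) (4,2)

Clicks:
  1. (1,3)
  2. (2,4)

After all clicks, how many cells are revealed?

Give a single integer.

Answer: 9

Derivation:
Click 1 (1,3) count=0: revealed 9 new [(0,2) (0,3) (0,4) (1,2) (1,3) (1,4) (2,2) (2,3) (2,4)] -> total=9
Click 2 (2,4) count=1: revealed 0 new [(none)] -> total=9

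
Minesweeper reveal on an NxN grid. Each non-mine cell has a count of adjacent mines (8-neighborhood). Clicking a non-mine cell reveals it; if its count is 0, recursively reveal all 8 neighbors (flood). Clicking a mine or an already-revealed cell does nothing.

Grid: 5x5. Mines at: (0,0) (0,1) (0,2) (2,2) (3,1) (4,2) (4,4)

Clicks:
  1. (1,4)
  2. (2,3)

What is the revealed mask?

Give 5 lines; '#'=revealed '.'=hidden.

Answer: ...##
...##
...##
...##
.....

Derivation:
Click 1 (1,4) count=0: revealed 8 new [(0,3) (0,4) (1,3) (1,4) (2,3) (2,4) (3,3) (3,4)] -> total=8
Click 2 (2,3) count=1: revealed 0 new [(none)] -> total=8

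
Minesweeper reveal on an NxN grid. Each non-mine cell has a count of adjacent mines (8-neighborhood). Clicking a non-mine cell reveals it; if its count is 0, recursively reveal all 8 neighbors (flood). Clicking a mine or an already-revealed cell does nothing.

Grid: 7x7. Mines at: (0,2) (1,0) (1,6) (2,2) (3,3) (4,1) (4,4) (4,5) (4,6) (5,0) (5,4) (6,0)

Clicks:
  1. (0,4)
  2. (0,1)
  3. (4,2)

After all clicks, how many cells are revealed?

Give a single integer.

Click 1 (0,4) count=0: revealed 9 new [(0,3) (0,4) (0,5) (1,3) (1,4) (1,5) (2,3) (2,4) (2,5)] -> total=9
Click 2 (0,1) count=2: revealed 1 new [(0,1)] -> total=10
Click 3 (4,2) count=2: revealed 1 new [(4,2)] -> total=11

Answer: 11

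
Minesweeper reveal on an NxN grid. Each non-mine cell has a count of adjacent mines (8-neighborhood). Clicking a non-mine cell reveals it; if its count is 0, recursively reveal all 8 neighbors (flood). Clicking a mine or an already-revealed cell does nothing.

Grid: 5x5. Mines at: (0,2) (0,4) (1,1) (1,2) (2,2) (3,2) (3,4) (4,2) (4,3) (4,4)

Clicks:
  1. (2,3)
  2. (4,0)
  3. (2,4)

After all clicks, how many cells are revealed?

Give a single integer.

Click 1 (2,3) count=4: revealed 1 new [(2,3)] -> total=1
Click 2 (4,0) count=0: revealed 6 new [(2,0) (2,1) (3,0) (3,1) (4,0) (4,1)] -> total=7
Click 3 (2,4) count=1: revealed 1 new [(2,4)] -> total=8

Answer: 8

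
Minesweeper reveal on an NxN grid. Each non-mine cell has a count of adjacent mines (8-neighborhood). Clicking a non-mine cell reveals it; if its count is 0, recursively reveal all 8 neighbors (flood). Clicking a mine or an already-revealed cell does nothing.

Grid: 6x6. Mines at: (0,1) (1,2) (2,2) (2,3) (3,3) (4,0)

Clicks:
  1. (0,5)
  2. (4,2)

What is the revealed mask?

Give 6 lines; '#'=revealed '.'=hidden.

Click 1 (0,5) count=0: revealed 20 new [(0,3) (0,4) (0,5) (1,3) (1,4) (1,5) (2,4) (2,5) (3,4) (3,5) (4,1) (4,2) (4,3) (4,4) (4,5) (5,1) (5,2) (5,3) (5,4) (5,5)] -> total=20
Click 2 (4,2) count=1: revealed 0 new [(none)] -> total=20

Answer: ...###
...###
....##
....##
.#####
.#####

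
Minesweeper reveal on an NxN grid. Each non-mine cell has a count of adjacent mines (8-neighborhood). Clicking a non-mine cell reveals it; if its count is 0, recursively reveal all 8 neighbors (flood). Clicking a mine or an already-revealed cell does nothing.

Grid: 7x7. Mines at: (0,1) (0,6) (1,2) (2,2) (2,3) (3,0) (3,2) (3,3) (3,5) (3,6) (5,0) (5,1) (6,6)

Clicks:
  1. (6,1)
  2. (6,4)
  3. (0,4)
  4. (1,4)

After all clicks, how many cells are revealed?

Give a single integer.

Answer: 19

Derivation:
Click 1 (6,1) count=2: revealed 1 new [(6,1)] -> total=1
Click 2 (6,4) count=0: revealed 12 new [(4,2) (4,3) (4,4) (4,5) (5,2) (5,3) (5,4) (5,5) (6,2) (6,3) (6,4) (6,5)] -> total=13
Click 3 (0,4) count=0: revealed 6 new [(0,3) (0,4) (0,5) (1,3) (1,4) (1,5)] -> total=19
Click 4 (1,4) count=1: revealed 0 new [(none)] -> total=19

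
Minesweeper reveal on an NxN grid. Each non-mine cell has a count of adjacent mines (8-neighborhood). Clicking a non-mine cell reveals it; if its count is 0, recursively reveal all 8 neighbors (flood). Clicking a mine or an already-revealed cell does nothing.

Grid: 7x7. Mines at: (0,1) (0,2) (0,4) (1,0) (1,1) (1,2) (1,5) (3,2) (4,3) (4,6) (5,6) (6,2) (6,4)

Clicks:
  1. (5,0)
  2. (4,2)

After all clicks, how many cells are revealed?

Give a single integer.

Answer: 11

Derivation:
Click 1 (5,0) count=0: revealed 10 new [(2,0) (2,1) (3,0) (3,1) (4,0) (4,1) (5,0) (5,1) (6,0) (6,1)] -> total=10
Click 2 (4,2) count=2: revealed 1 new [(4,2)] -> total=11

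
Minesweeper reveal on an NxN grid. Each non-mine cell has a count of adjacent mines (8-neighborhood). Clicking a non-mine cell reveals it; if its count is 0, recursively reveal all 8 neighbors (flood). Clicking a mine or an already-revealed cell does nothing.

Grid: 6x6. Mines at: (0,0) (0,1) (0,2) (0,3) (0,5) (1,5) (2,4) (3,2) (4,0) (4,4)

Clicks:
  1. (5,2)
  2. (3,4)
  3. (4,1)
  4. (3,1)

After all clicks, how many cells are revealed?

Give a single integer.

Click 1 (5,2) count=0: revealed 6 new [(4,1) (4,2) (4,3) (5,1) (5,2) (5,3)] -> total=6
Click 2 (3,4) count=2: revealed 1 new [(3,4)] -> total=7
Click 3 (4,1) count=2: revealed 0 new [(none)] -> total=7
Click 4 (3,1) count=2: revealed 1 new [(3,1)] -> total=8

Answer: 8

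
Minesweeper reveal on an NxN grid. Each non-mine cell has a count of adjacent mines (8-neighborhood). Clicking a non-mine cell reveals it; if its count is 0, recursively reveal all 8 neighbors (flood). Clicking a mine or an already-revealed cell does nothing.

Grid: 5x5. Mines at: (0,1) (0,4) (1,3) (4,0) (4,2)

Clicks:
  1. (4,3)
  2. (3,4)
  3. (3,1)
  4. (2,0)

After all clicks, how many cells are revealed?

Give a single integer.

Answer: 15

Derivation:
Click 1 (4,3) count=1: revealed 1 new [(4,3)] -> total=1
Click 2 (3,4) count=0: revealed 5 new [(2,3) (2,4) (3,3) (3,4) (4,4)] -> total=6
Click 3 (3,1) count=2: revealed 1 new [(3,1)] -> total=7
Click 4 (2,0) count=0: revealed 8 new [(1,0) (1,1) (1,2) (2,0) (2,1) (2,2) (3,0) (3,2)] -> total=15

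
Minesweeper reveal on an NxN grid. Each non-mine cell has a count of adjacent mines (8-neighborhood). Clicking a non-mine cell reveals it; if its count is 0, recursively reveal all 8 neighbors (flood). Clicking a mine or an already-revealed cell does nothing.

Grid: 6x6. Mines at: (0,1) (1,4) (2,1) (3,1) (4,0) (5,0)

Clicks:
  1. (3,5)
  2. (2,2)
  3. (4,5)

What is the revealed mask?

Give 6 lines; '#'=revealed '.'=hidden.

Click 1 (3,5) count=0: revealed 18 new [(2,2) (2,3) (2,4) (2,5) (3,2) (3,3) (3,4) (3,5) (4,1) (4,2) (4,3) (4,4) (4,5) (5,1) (5,2) (5,3) (5,4) (5,5)] -> total=18
Click 2 (2,2) count=2: revealed 0 new [(none)] -> total=18
Click 3 (4,5) count=0: revealed 0 new [(none)] -> total=18

Answer: ......
......
..####
..####
.#####
.#####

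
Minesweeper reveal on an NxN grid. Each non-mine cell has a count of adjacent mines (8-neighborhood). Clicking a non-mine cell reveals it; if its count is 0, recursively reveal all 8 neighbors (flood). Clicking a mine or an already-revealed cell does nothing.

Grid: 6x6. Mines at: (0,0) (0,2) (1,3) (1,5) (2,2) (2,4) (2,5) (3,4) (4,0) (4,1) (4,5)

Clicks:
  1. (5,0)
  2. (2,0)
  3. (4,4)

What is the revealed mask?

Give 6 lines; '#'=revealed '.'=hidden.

Answer: ......
##....
##....
##....
....#.
#.....

Derivation:
Click 1 (5,0) count=2: revealed 1 new [(5,0)] -> total=1
Click 2 (2,0) count=0: revealed 6 new [(1,0) (1,1) (2,0) (2,1) (3,0) (3,1)] -> total=7
Click 3 (4,4) count=2: revealed 1 new [(4,4)] -> total=8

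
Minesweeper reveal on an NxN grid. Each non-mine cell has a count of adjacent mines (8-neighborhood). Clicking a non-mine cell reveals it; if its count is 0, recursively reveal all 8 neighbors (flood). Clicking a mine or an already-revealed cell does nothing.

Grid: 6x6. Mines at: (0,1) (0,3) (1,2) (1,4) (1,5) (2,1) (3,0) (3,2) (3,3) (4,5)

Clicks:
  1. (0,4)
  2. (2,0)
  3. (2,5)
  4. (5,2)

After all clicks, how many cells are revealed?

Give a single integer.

Answer: 13

Derivation:
Click 1 (0,4) count=3: revealed 1 new [(0,4)] -> total=1
Click 2 (2,0) count=2: revealed 1 new [(2,0)] -> total=2
Click 3 (2,5) count=2: revealed 1 new [(2,5)] -> total=3
Click 4 (5,2) count=0: revealed 10 new [(4,0) (4,1) (4,2) (4,3) (4,4) (5,0) (5,1) (5,2) (5,3) (5,4)] -> total=13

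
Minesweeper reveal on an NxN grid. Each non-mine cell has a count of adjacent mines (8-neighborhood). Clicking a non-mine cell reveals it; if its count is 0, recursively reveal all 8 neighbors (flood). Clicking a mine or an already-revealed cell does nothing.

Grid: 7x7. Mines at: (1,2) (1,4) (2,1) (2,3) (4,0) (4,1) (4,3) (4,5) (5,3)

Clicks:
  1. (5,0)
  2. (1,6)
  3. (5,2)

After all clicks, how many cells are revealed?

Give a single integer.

Answer: 10

Derivation:
Click 1 (5,0) count=2: revealed 1 new [(5,0)] -> total=1
Click 2 (1,6) count=0: revealed 8 new [(0,5) (0,6) (1,5) (1,6) (2,5) (2,6) (3,5) (3,6)] -> total=9
Click 3 (5,2) count=3: revealed 1 new [(5,2)] -> total=10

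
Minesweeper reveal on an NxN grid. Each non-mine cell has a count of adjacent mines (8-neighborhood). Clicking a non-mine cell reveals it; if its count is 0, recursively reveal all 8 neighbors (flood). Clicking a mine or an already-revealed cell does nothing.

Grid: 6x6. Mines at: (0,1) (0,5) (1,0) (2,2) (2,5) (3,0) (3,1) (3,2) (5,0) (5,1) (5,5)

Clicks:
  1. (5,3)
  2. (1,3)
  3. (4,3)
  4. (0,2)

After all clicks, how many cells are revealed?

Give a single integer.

Answer: 8

Derivation:
Click 1 (5,3) count=0: revealed 6 new [(4,2) (4,3) (4,4) (5,2) (5,3) (5,4)] -> total=6
Click 2 (1,3) count=1: revealed 1 new [(1,3)] -> total=7
Click 3 (4,3) count=1: revealed 0 new [(none)] -> total=7
Click 4 (0,2) count=1: revealed 1 new [(0,2)] -> total=8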